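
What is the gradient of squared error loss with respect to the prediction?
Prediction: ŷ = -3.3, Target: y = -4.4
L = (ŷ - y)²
∂L/∂ŷ = 2.2

∂L/∂ŷ = 2(ŷ - y) = 2(-3.3 - -4.4) = 2(1.1) = 2.2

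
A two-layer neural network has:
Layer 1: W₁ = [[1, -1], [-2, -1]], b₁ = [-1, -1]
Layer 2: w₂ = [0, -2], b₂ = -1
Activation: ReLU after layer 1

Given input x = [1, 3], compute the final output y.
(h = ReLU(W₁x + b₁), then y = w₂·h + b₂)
y = -1

Layer 1 pre-activation: z₁ = [-3, -6]
After ReLU: h = [0, 0]
Layer 2 output: y = 0×0 + -2×0 + -1 = -1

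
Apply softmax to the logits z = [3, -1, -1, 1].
p = [0.8533, 0.0156, 0.0156, 0.1155]

exp(z) = [20.09, 0.3679, 0.3679, 2.718]
Sum = 23.54
p = [0.8533, 0.0156, 0.0156, 0.1155]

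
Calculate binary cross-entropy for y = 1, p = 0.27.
L = 1.309

L = -1·log(0.27) - 0·log(0.73) = -log(0.27) = 1.309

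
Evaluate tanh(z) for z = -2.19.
-0.9753

tanh(-2.19) = (e^(-2.19) - e^(2.19))/(e^(-2.19) + e^(2.19)) = -0.9753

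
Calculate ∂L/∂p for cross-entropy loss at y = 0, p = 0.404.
∂L/∂p = 1.678

∂L/∂p = -y/p + (1-y)/(1-p) = 0 + 1/0.596 = 1.678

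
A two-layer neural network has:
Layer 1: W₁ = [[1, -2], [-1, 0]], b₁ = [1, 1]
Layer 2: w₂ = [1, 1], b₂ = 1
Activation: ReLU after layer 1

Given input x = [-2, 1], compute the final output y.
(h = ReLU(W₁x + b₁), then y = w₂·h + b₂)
y = 4

Layer 1 pre-activation: z₁ = [-3, 3]
After ReLU: h = [0, 3]
Layer 2 output: y = 1×0 + 1×3 + 1 = 4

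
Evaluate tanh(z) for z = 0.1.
0.09967

tanh(0.1) = (e^(0.1) - e^(-0.1))/(e^(0.1) + e^(-0.1)) = 0.09967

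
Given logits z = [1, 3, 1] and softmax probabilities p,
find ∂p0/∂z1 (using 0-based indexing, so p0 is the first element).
∂p0/∂z1 = -0.08382

p = softmax(z) = [0.1065, 0.787, 0.1065]
p0 = 0.1065, p1 = 0.787

∂p0/∂z1 = -p0 × p1 = -0.1065 × 0.787 = -0.08382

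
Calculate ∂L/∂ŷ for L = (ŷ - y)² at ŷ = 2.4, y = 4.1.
∂L/∂ŷ = -3.4

∂L/∂ŷ = 2(ŷ - y) = 2(2.4 - 4.1) = 2(-1.7) = -3.4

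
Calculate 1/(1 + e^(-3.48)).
0.9701

sigmoid(3.48) = 1/(1 + e^(-3.48)) = 1/(1 + 0.03081) = 0.9701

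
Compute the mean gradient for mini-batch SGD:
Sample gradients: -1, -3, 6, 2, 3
Average gradient = 1.4

Average = (1/5)(-1 + -3 + 6 + 2 + 3) = 7/5 = 1.4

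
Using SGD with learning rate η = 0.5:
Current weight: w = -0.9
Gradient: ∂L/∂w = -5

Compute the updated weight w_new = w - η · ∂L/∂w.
w_new = 1.6

w_new = w - η·∂L/∂w = -0.9 - 0.5×(-5) = -0.9 - (-2.5) = 1.6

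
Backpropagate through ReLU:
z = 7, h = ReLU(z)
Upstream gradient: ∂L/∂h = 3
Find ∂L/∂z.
∂L/∂z = 3

h = ReLU(7) = 7
Since z > 0: ∂h/∂z = 1
∂L/∂z = ∂L/∂h · ∂h/∂z = 3 × 1 = 3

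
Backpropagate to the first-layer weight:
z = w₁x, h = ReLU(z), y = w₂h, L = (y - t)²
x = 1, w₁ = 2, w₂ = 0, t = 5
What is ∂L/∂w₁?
∂L/∂w₁ = 0

Forward pass:
z = w₁x = 2×1 = 2
h = ReLU(2) = 2
y = w₂h = 0×2 = 0

Backward pass:
∂L/∂y = 2(y - t) = 2(0 - 5) = -10
∂y/∂h = w₂ = 0
∂h/∂z = 1 (ReLU derivative)
∂z/∂w₁ = x = 1

∂L/∂w₁ = -10 × 0 × 1 × 1 = 0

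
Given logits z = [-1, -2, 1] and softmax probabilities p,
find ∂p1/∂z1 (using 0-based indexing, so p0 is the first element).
∂p1/∂z1 = 0.04025

p = softmax(z) = [0.1142, 0.04201, 0.8438]
p1 = 0.04201

∂p1/∂z1 = p1(1 - p1) = 0.04201 × (1 - 0.04201) = 0.04025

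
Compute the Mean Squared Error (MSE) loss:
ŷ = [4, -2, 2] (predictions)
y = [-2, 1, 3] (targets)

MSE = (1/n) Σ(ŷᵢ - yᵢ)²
MSE = 15.33

MSE = (1/3)((4--2)² + (-2-1)² + (2-3)²) = (1/3)(36 + 9 + 1) = 15.33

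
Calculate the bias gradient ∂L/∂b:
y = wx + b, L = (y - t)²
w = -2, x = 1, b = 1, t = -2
∂L/∂b = 2

y = wx + b = (-2)(1) + 1 = -1
∂L/∂y = 2(y - t) = 2(-1 - -2) = 2
∂y/∂b = 1
∂L/∂b = ∂L/∂y · ∂y/∂b = 2 × 1 = 2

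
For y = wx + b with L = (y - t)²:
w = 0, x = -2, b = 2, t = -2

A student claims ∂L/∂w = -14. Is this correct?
Incorrect

y = (0)(-2) + 2 = 2
∂L/∂y = 2(y - t) = 2(2 - -2) = 8
∂y/∂w = x = -2
∂L/∂w = 8 × -2 = -16

Claimed value: -14
Incorrect: The correct gradient is -16.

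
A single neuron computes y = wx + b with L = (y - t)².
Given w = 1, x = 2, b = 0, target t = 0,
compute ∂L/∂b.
∂L/∂b = 4

y = wx + b = (1)(2) + 0 = 2
∂L/∂y = 2(y - t) = 2(2 - 0) = 4
∂y/∂b = 1
∂L/∂b = ∂L/∂y · ∂y/∂b = 4 × 1 = 4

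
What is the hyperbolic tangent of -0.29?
-0.2821

tanh(-0.29) = (e^(-0.29) - e^(0.29))/(e^(-0.29) + e^(0.29)) = -0.2821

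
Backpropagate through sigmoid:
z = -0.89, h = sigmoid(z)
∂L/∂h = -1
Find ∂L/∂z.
∂L/∂z = -0.2064

σ(-0.89) = 0.2911
σ'(-0.89) = σ(-0.89)(1 - σ(-0.89)) = 0.2911 × 0.7089 = 0.2064
∂L/∂z = ∂L/∂h · σ'(z) = -1 × 0.2064 = -0.2064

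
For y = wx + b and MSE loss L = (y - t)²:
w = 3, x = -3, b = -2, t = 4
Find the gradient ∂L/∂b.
∂L/∂b = -30

y = wx + b = (3)(-3) + -2 = -11
∂L/∂y = 2(y - t) = 2(-11 - 4) = -30
∂y/∂b = 1
∂L/∂b = ∂L/∂y · ∂y/∂b = -30 × 1 = -30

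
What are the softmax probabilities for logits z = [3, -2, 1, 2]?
p = [0.6623, 0.0045, 0.0896, 0.2436]

exp(z) = [20.09, 0.1353, 2.718, 7.389]
Sum = 30.33
p = [0.6623, 0.0045, 0.0896, 0.2436]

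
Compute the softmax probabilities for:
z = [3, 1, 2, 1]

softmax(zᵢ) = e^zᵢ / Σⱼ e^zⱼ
p = [0.6103, 0.0826, 0.2245, 0.0826]

exp(z) = [20.09, 2.718, 7.389, 2.718]
Sum = 32.91
p = [0.6103, 0.0826, 0.2245, 0.0826]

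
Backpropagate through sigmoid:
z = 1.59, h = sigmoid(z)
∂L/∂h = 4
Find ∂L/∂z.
∂L/∂z = 0.5628

σ(1.59) = 0.8306
σ'(1.59) = σ(1.59)(1 - σ(1.59)) = 0.8306 × 0.1694 = 0.1407
∂L/∂z = ∂L/∂h · σ'(z) = 4 × 0.1407 = 0.5628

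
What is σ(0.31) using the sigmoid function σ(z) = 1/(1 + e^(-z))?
0.5769

sigmoid(0.31) = 1/(1 + e^(-0.31)) = 1/(1 + 0.7334) = 0.5769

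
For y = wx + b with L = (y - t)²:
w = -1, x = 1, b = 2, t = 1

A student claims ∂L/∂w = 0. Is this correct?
Correct

y = (-1)(1) + 2 = 1
∂L/∂y = 2(y - t) = 2(1 - 1) = 0
∂y/∂w = x = 1
∂L/∂w = 0 × 1 = 0

Claimed value: 0
Correct: The correct gradient is 0.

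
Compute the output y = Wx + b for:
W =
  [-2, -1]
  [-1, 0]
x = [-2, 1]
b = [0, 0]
y = [3, 2]

Wx = [-2×-2 + -1×1, -1×-2 + 0×1]
   = [3, 2]
y = Wx + b = [3 + 0, 2 + 0] = [3, 2]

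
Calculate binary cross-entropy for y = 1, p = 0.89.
L = 0.1165

L = -1·log(0.89) - 0·log(0.11) = -log(0.89) = 0.1165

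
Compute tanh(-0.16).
-0.1586

tanh(-0.16) = (e^(-0.16) - e^(0.16))/(e^(-0.16) + e^(0.16)) = -0.1586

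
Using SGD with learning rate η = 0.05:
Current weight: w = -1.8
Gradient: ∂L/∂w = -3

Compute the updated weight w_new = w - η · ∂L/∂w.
w_new = -1.65

w_new = w - η·∂L/∂w = -1.8 - 0.05×(-3) = -1.8 - (-0.15) = -1.65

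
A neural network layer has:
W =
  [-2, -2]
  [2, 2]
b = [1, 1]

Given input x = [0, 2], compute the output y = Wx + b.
y = [-3, 5]

Wx = [-2×0 + -2×2, 2×0 + 2×2]
   = [-4, 4]
y = Wx + b = [-4 + 1, 4 + 1] = [-3, 5]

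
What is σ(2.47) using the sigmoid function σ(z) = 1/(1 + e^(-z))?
0.922

sigmoid(2.47) = 1/(1 + e^(-2.47)) = 1/(1 + 0.08458) = 0.922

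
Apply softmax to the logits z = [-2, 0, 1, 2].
p = [0.012, 0.0889, 0.2418, 0.6572]

exp(z) = [0.1353, 1, 2.718, 7.389]
Sum = 11.24
p = [0.012, 0.0889, 0.2418, 0.6572]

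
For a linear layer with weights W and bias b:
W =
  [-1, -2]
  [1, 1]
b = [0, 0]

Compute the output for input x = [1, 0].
y = [-1, 1]

Wx = [-1×1 + -2×0, 1×1 + 1×0]
   = [-1, 1]
y = Wx + b = [-1 + 0, 1 + 0] = [-1, 1]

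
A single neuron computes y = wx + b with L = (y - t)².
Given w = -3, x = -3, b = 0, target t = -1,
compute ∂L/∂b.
∂L/∂b = 20

y = wx + b = (-3)(-3) + 0 = 9
∂L/∂y = 2(y - t) = 2(9 - -1) = 20
∂y/∂b = 1
∂L/∂b = ∂L/∂y · ∂y/∂b = 20 × 1 = 20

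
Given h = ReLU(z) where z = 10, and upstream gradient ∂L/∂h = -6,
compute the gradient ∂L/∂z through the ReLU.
∂L/∂z = -6

h = ReLU(10) = 10
Since z > 0: ∂h/∂z = 1
∂L/∂z = ∂L/∂h · ∂h/∂z = -6 × 1 = -6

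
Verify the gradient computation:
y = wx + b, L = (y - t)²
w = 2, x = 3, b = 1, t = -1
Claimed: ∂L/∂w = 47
Incorrect

y = (2)(3) + 1 = 7
∂L/∂y = 2(y - t) = 2(7 - -1) = 16
∂y/∂w = x = 3
∂L/∂w = 16 × 3 = 48

Claimed value: 47
Incorrect: The correct gradient is 48.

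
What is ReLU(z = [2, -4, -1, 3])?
h = [2, 0, 0, 3]

ReLU applied element-wise: max(0,2)=2, max(0,-4)=0, max(0,-1)=0, max(0,3)=3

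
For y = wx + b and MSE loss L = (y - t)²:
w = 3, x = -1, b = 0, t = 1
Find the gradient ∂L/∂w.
∂L/∂w = 8

y = wx + b = (3)(-1) + 0 = -3
∂L/∂y = 2(y - t) = 2(-3 - 1) = -8
∂y/∂w = x = -1
∂L/∂w = ∂L/∂y · ∂y/∂w = -8 × -1 = 8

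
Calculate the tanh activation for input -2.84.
-0.9932

tanh(-2.84) = (e^(-2.84) - e^(2.84))/(e^(-2.84) + e^(2.84)) = -0.9932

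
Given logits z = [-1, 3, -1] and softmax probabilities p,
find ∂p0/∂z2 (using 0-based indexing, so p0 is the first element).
∂p0/∂z2 = -0.0003122

p = softmax(z) = [0.01767, 0.9647, 0.01767]
p0 = 0.01767, p2 = 0.01767

∂p0/∂z2 = -p0 × p2 = -0.01767 × 0.01767 = -0.0003122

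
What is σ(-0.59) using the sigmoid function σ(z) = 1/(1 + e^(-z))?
0.3566

sigmoid(-0.59) = 1/(1 + e^(0.59)) = 1/(1 + 1.804) = 0.3566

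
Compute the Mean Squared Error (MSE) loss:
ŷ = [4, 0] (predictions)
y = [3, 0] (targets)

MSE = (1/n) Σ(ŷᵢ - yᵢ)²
MSE = 0.5

MSE = (1/2)((4-3)² + (0-0)²) = (1/2)(1 + 0) = 0.5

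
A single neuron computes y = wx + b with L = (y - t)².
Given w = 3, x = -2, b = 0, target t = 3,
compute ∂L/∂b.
∂L/∂b = -18

y = wx + b = (3)(-2) + 0 = -6
∂L/∂y = 2(y - t) = 2(-6 - 3) = -18
∂y/∂b = 1
∂L/∂b = ∂L/∂y · ∂y/∂b = -18 × 1 = -18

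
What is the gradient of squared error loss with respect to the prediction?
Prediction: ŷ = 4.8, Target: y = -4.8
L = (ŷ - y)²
∂L/∂ŷ = 19.2

∂L/∂ŷ = 2(ŷ - y) = 2(4.8 - -4.8) = 2(9.6) = 19.2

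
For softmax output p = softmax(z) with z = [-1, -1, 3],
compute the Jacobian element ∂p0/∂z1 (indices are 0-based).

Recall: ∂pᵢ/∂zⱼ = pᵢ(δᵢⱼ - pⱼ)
∂p0/∂z1 = -0.0003122

p = softmax(z) = [0.01767, 0.01767, 0.9647]
p0 = 0.01767, p1 = 0.01767

∂p0/∂z1 = -p0 × p1 = -0.01767 × 0.01767 = -0.0003122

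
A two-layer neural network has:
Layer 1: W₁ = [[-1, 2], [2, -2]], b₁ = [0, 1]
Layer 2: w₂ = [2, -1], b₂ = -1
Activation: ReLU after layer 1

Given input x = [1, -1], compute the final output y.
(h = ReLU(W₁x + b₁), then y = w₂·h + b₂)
y = -6

Layer 1 pre-activation: z₁ = [-3, 5]
After ReLU: h = [0, 5]
Layer 2 output: y = 2×0 + -1×5 + -1 = -6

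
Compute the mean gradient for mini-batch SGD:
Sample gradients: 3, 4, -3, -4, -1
Average gradient = -0.2

Average = (1/5)(3 + 4 + -3 + -4 + -1) = -1/5 = -0.2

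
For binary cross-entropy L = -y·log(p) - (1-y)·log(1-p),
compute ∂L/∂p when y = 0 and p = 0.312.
∂L/∂p = 1.453

∂L/∂p = -y/p + (1-y)/(1-p) = 0 + 1/0.688 = 1.453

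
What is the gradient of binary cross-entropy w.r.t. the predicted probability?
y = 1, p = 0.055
∂L/∂p = -18.18

∂L/∂p = -y/p + (1-y)/(1-p) = -1/0.055 + 0 = -18.18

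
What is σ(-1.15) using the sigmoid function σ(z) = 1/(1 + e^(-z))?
0.2405

sigmoid(-1.15) = 1/(1 + e^(1.15)) = 1/(1 + 3.158) = 0.2405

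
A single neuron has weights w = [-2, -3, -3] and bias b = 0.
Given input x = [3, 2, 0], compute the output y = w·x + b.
y = -12

y = (-2)(3) + (-3)(2) + (-3)(0) + 0 = -12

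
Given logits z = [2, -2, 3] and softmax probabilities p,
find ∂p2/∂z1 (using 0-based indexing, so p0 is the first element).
∂p2/∂z1 = -0.003566

p = softmax(z) = [0.2676, 0.004902, 0.7275]
p2 = 0.7275, p1 = 0.004902

∂p2/∂z1 = -p2 × p1 = -0.7275 × 0.004902 = -0.003566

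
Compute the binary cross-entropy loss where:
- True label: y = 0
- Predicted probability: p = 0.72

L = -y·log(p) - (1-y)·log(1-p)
L = 1.273

L = -0·log(0.72) - 1·log(0.28) = -log(0.28) = 1.273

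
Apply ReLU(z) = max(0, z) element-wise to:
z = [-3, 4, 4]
h = [0, 4, 4]

ReLU applied element-wise: max(0,-3)=0, max(0,4)=4, max(0,4)=4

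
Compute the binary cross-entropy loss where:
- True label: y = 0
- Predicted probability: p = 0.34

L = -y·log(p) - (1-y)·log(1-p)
L = 0.4155

L = -0·log(0.34) - 1·log(0.66) = -log(0.66) = 0.4155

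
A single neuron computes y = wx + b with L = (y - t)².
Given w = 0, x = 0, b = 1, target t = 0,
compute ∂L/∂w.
∂L/∂w = 0

y = wx + b = (0)(0) + 1 = 1
∂L/∂y = 2(y - t) = 2(1 - 0) = 2
∂y/∂w = x = 0
∂L/∂w = ∂L/∂y · ∂y/∂w = 2 × 0 = 0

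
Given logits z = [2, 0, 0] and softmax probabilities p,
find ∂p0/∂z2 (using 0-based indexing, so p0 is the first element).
∂p0/∂z2 = -0.08382

p = softmax(z) = [0.787, 0.1065, 0.1065]
p0 = 0.787, p2 = 0.1065

∂p0/∂z2 = -p0 × p2 = -0.787 × 0.1065 = -0.08382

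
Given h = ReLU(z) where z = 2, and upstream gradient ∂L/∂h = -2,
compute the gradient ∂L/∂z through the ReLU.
∂L/∂z = -2

h = ReLU(2) = 2
Since z > 0: ∂h/∂z = 1
∂L/∂z = ∂L/∂h · ∂h/∂z = -2 × 1 = -2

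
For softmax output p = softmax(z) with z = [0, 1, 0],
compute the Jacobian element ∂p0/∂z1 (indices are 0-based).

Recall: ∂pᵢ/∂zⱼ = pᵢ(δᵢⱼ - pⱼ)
∂p0/∂z1 = -0.1221

p = softmax(z) = [0.2119, 0.5761, 0.2119]
p0 = 0.2119, p1 = 0.5761

∂p0/∂z1 = -p0 × p1 = -0.2119 × 0.5761 = -0.1221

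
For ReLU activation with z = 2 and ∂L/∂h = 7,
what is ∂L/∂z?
∂L/∂z = 7

h = ReLU(2) = 2
Since z > 0: ∂h/∂z = 1
∂L/∂z = ∂L/∂h · ∂h/∂z = 7 × 1 = 7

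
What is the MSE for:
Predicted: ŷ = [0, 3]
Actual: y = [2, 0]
MSE = 6.5

MSE = (1/2)((0-2)² + (3-0)²) = (1/2)(4 + 9) = 6.5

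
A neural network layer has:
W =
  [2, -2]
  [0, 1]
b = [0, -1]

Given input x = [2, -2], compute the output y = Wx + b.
y = [8, -3]

Wx = [2×2 + -2×-2, 0×2 + 1×-2]
   = [8, -2]
y = Wx + b = [8 + 0, -2 + -1] = [8, -3]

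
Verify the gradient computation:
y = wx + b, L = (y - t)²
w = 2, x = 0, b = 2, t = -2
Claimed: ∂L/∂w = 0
Correct

y = (2)(0) + 2 = 2
∂L/∂y = 2(y - t) = 2(2 - -2) = 8
∂y/∂w = x = 0
∂L/∂w = 8 × 0 = 0

Claimed value: 0
Correct: The correct gradient is 0.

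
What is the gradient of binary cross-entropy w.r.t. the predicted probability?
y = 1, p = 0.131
∂L/∂p = -7.634

∂L/∂p = -y/p + (1-y)/(1-p) = -1/0.131 + 0 = -7.634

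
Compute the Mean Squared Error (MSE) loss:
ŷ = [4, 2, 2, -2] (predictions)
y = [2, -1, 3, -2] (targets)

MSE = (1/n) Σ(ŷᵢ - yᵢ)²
MSE = 3.5

MSE = (1/4)((4-2)² + (2--1)² + (2-3)² + (-2--2)²) = (1/4)(4 + 9 + 1 + 0) = 3.5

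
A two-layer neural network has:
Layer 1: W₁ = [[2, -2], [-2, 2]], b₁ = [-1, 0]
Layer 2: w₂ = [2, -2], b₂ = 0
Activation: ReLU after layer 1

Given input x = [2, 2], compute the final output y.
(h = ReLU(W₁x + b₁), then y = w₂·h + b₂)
y = 0

Layer 1 pre-activation: z₁ = [-1, 0]
After ReLU: h = [0, 0]
Layer 2 output: y = 2×0 + -2×0 + 0 = 0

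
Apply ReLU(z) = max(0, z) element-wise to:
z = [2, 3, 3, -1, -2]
h = [2, 3, 3, 0, 0]

ReLU applied element-wise: max(0,2)=2, max(0,3)=3, max(0,3)=3, max(0,-1)=0, max(0,-2)=0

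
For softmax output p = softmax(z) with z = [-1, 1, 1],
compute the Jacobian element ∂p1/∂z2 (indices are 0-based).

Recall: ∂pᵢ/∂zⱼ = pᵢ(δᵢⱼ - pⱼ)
∂p1/∂z2 = -0.2193

p = softmax(z) = [0.06338, 0.4683, 0.4683]
p1 = 0.4683, p2 = 0.4683

∂p1/∂z2 = -p1 × p2 = -0.4683 × 0.4683 = -0.2193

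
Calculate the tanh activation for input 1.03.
0.7739

tanh(1.03) = (e^(1.03) - e^(-1.03))/(e^(1.03) + e^(-1.03)) = 0.7739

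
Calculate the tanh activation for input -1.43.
-0.8917

tanh(-1.43) = (e^(-1.43) - e^(1.43))/(e^(-1.43) + e^(1.43)) = -0.8917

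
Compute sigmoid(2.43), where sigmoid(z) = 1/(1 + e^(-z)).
0.9191

sigmoid(2.43) = 1/(1 + e^(-2.43)) = 1/(1 + 0.08804) = 0.9191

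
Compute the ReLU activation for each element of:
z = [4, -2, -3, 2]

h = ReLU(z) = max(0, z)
h = [4, 0, 0, 2]

ReLU applied element-wise: max(0,4)=4, max(0,-2)=0, max(0,-3)=0, max(0,2)=2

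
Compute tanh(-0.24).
-0.2355

tanh(-0.24) = (e^(-0.24) - e^(0.24))/(e^(-0.24) + e^(0.24)) = -0.2355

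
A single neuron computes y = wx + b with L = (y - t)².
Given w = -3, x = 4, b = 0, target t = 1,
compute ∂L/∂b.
∂L/∂b = -26

y = wx + b = (-3)(4) + 0 = -12
∂L/∂y = 2(y - t) = 2(-12 - 1) = -26
∂y/∂b = 1
∂L/∂b = ∂L/∂y · ∂y/∂b = -26 × 1 = -26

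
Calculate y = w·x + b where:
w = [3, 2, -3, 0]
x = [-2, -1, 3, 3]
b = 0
y = -17

y = (3)(-2) + (2)(-1) + (-3)(3) + (0)(3) + 0 = -17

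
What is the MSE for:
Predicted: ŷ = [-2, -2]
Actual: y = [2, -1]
MSE = 8.5

MSE = (1/2)((-2-2)² + (-2--1)²) = (1/2)(16 + 1) = 8.5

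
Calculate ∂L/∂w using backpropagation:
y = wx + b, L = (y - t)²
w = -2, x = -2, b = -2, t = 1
∂L/∂w = -4

y = wx + b = (-2)(-2) + -2 = 2
∂L/∂y = 2(y - t) = 2(2 - 1) = 2
∂y/∂w = x = -2
∂L/∂w = ∂L/∂y · ∂y/∂w = 2 × -2 = -4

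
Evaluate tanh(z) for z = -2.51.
-0.9869

tanh(-2.51) = (e^(-2.51) - e^(2.51))/(e^(-2.51) + e^(2.51)) = -0.9869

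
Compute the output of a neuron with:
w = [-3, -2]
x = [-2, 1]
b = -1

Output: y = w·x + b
y = 3

y = (-3)(-2) + (-2)(1) + -1 = 3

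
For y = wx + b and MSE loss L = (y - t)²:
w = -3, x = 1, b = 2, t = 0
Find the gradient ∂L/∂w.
∂L/∂w = -2

y = wx + b = (-3)(1) + 2 = -1
∂L/∂y = 2(y - t) = 2(-1 - 0) = -2
∂y/∂w = x = 1
∂L/∂w = ∂L/∂y · ∂y/∂w = -2 × 1 = -2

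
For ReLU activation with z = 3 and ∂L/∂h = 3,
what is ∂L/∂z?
∂L/∂z = 3

h = ReLU(3) = 3
Since z > 0: ∂h/∂z = 1
∂L/∂z = ∂L/∂h · ∂h/∂z = 3 × 1 = 3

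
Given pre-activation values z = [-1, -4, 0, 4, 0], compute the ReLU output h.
h = [0, 0, 0, 4, 0]

ReLU applied element-wise: max(0,-1)=0, max(0,-4)=0, max(0,0)=0, max(0,4)=4, max(0,0)=0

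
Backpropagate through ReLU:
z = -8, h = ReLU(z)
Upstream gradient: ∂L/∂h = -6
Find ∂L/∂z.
∂L/∂z = 0

h = ReLU(-8) = 0
Since z < 0: ∂h/∂z = 0
∂L/∂z = ∂L/∂h · ∂h/∂z = -6 × 0 = 0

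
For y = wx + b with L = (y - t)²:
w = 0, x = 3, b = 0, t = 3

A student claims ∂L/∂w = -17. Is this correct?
Incorrect

y = (0)(3) + 0 = 0
∂L/∂y = 2(y - t) = 2(0 - 3) = -6
∂y/∂w = x = 3
∂L/∂w = -6 × 3 = -18

Claimed value: -17
Incorrect: The correct gradient is -18.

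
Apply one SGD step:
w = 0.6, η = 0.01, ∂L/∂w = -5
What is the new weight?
w_new = 0.65

w_new = w - η·∂L/∂w = 0.6 - 0.01×(-5) = 0.6 - (-0.05) = 0.65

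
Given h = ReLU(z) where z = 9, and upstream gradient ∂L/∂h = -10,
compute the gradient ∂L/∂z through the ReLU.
∂L/∂z = -10

h = ReLU(9) = 9
Since z > 0: ∂h/∂z = 1
∂L/∂z = ∂L/∂h · ∂h/∂z = -10 × 1 = -10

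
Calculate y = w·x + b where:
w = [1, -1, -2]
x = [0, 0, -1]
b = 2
y = 4

y = (1)(0) + (-1)(0) + (-2)(-1) + 2 = 4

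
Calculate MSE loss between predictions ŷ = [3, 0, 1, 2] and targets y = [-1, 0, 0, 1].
MSE = 4.5

MSE = (1/4)((3--1)² + (0-0)² + (1-0)² + (2-1)²) = (1/4)(16 + 0 + 1 + 1) = 4.5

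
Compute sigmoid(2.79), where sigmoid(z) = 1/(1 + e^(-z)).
0.9421

sigmoid(2.79) = 1/(1 + e^(-2.79)) = 1/(1 + 0.06142) = 0.9421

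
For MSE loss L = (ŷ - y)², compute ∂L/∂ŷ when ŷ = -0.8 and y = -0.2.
∂L/∂ŷ = -1.2

∂L/∂ŷ = 2(ŷ - y) = 2(-0.8 - -0.2) = 2(-0.6) = -1.2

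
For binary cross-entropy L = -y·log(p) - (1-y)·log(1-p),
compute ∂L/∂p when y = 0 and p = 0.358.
∂L/∂p = 1.558

∂L/∂p = -y/p + (1-y)/(1-p) = 0 + 1/0.642 = 1.558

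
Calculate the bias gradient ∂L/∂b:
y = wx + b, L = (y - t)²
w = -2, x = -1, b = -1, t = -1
∂L/∂b = 4

y = wx + b = (-2)(-1) + -1 = 1
∂L/∂y = 2(y - t) = 2(1 - -1) = 4
∂y/∂b = 1
∂L/∂b = ∂L/∂y · ∂y/∂b = 4 × 1 = 4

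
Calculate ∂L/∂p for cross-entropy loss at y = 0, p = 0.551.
∂L/∂p = 2.227

∂L/∂p = -y/p + (1-y)/(1-p) = 0 + 1/0.449 = 2.227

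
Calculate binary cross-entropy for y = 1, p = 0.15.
L = 1.897

L = -1·log(0.15) - 0·log(0.85) = -log(0.15) = 1.897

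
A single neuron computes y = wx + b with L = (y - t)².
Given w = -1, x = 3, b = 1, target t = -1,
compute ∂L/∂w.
∂L/∂w = -6

y = wx + b = (-1)(3) + 1 = -2
∂L/∂y = 2(y - t) = 2(-2 - -1) = -2
∂y/∂w = x = 3
∂L/∂w = ∂L/∂y · ∂y/∂w = -2 × 3 = -6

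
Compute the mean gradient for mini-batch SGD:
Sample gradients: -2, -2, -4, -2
Average gradient = -2.5

Average = (1/4)(-2 + -2 + -4 + -2) = -10/4 = -2.5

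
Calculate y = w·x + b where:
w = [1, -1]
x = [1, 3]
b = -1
y = -3

y = (1)(1) + (-1)(3) + -1 = -3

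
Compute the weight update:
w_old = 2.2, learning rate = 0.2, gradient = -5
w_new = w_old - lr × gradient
w_new = 3.2

w_new = w - η·∂L/∂w = 2.2 - 0.2×(-5) = 2.2 - (-1) = 3.2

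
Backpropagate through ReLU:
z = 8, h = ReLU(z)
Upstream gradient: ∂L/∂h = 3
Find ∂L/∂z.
∂L/∂z = 3

h = ReLU(8) = 8
Since z > 0: ∂h/∂z = 1
∂L/∂z = ∂L/∂h · ∂h/∂z = 3 × 1 = 3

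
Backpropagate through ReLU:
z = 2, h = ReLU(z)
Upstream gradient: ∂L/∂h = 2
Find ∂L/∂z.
∂L/∂z = 2

h = ReLU(2) = 2
Since z > 0: ∂h/∂z = 1
∂L/∂z = ∂L/∂h · ∂h/∂z = 2 × 1 = 2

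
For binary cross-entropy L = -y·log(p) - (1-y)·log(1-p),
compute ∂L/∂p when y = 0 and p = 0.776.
∂L/∂p = 4.464

∂L/∂p = -y/p + (1-y)/(1-p) = 0 + 1/0.224 = 4.464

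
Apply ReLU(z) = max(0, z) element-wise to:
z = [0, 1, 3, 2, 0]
h = [0, 1, 3, 2, 0]

ReLU applied element-wise: max(0,0)=0, max(0,1)=1, max(0,3)=3, max(0,2)=2, max(0,0)=0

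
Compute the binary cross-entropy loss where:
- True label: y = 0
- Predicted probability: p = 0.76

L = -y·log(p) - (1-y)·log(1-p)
L = 1.427

L = -0·log(0.76) - 1·log(0.24) = -log(0.24) = 1.427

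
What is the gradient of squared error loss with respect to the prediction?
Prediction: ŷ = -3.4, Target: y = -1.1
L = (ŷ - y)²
∂L/∂ŷ = -4.6

∂L/∂ŷ = 2(ŷ - y) = 2(-3.4 - -1.1) = 2(-2.3) = -4.6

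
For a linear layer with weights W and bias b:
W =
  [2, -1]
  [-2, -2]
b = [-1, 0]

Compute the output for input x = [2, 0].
y = [3, -4]

Wx = [2×2 + -1×0, -2×2 + -2×0]
   = [4, -4]
y = Wx + b = [4 + -1, -4 + 0] = [3, -4]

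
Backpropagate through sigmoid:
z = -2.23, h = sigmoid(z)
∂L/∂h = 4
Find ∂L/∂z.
∂L/∂z = 0.3506

σ(-2.23) = 0.09709
σ'(-2.23) = σ(-2.23)(1 - σ(-2.23)) = 0.09709 × 0.9029 = 0.08766
∂L/∂z = ∂L/∂h · σ'(z) = 4 × 0.08766 = 0.3506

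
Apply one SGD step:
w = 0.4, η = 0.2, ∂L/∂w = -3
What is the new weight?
w_new = 1

w_new = w - η·∂L/∂w = 0.4 - 0.2×(-3) = 0.4 - (-0.6) = 1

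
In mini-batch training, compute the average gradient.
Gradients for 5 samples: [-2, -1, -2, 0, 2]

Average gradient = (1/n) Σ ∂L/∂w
Average gradient = -0.6

Average = (1/5)(-2 + -1 + -2 + 0 + 2) = -3/5 = -0.6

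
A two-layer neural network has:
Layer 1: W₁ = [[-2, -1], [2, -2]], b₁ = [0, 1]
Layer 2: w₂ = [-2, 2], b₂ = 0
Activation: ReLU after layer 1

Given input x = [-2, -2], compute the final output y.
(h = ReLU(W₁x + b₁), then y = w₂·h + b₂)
y = -10

Layer 1 pre-activation: z₁ = [6, 1]
After ReLU: h = [6, 1]
Layer 2 output: y = -2×6 + 2×1 + 0 = -10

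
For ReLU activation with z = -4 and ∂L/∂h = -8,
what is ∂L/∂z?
∂L/∂z = 0

h = ReLU(-4) = 0
Since z < 0: ∂h/∂z = 0
∂L/∂z = ∂L/∂h · ∂h/∂z = -8 × 0 = 0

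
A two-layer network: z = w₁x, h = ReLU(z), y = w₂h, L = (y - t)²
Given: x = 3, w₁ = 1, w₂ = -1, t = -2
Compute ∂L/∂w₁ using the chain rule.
∂L/∂w₁ = 6

Forward pass:
z = w₁x = 1×3 = 3
h = ReLU(3) = 3
y = w₂h = -1×3 = -3

Backward pass:
∂L/∂y = 2(y - t) = 2(-3 - -2) = -2
∂y/∂h = w₂ = -1
∂h/∂z = 1 (ReLU derivative)
∂z/∂w₁ = x = 3

∂L/∂w₁ = -2 × -1 × 1 × 3 = 6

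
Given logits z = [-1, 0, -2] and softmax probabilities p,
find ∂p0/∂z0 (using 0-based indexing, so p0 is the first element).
∂p0/∂z0 = 0.1848

p = softmax(z) = [0.2447, 0.6652, 0.09003]
p0 = 0.2447

∂p0/∂z0 = p0(1 - p0) = 0.2447 × (1 - 0.2447) = 0.1848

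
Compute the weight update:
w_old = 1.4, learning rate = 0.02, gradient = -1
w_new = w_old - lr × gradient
w_new = 1.42

w_new = w - η·∂L/∂w = 1.4 - 0.02×(-1) = 1.4 - (-0.02) = 1.42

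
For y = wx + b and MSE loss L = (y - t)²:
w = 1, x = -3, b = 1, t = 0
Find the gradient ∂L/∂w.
∂L/∂w = 12

y = wx + b = (1)(-3) + 1 = -2
∂L/∂y = 2(y - t) = 2(-2 - 0) = -4
∂y/∂w = x = -3
∂L/∂w = ∂L/∂y · ∂y/∂w = -4 × -3 = 12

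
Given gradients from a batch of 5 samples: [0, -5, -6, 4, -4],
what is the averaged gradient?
Average gradient = -2.2

Average = (1/5)(0 + -5 + -6 + 4 + -4) = -11/5 = -2.2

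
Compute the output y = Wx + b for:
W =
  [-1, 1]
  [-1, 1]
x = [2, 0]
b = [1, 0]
y = [-1, -2]

Wx = [-1×2 + 1×0, -1×2 + 1×0]
   = [-2, -2]
y = Wx + b = [-2 + 1, -2 + 0] = [-1, -2]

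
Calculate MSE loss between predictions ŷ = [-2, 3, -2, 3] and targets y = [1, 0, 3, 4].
MSE = 11

MSE = (1/4)((-2-1)² + (3-0)² + (-2-3)² + (3-4)²) = (1/4)(9 + 9 + 25 + 1) = 11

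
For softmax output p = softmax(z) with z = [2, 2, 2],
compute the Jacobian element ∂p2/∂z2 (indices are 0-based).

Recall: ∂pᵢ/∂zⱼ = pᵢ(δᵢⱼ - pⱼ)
∂p2/∂z2 = 0.2222

p = softmax(z) = [0.3333, 0.3333, 0.3333]
p2 = 0.3333

∂p2/∂z2 = p2(1 - p2) = 0.3333 × (1 - 0.3333) = 0.2222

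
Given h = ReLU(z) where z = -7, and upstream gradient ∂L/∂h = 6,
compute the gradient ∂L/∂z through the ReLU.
∂L/∂z = 0

h = ReLU(-7) = 0
Since z < 0: ∂h/∂z = 0
∂L/∂z = ∂L/∂h · ∂h/∂z = 6 × 0 = 0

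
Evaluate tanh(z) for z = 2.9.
0.994

tanh(2.9) = (e^(2.9) - e^(-2.9))/(e^(2.9) + e^(-2.9)) = 0.994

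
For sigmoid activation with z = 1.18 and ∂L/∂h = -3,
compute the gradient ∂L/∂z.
∂L/∂z = -0.5394

σ(1.18) = 0.7649
σ'(1.18) = σ(1.18)(1 - σ(1.18)) = 0.7649 × 0.2351 = 0.1798
∂L/∂z = ∂L/∂h · σ'(z) = -3 × 0.1798 = -0.5394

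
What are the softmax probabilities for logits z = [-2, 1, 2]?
p = [0.0132, 0.2654, 0.7214]

exp(z) = [0.1353, 2.718, 7.389]
Sum = 10.24
p = [0.0132, 0.2654, 0.7214]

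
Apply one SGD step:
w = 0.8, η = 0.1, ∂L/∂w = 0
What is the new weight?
w_new = 0.8

w_new = w - η·∂L/∂w = 0.8 - 0.1×(0) = 0.8 - (0) = 0.8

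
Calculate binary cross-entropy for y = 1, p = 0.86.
L = 0.1508

L = -1·log(0.86) - 0·log(0.14) = -log(0.86) = 0.1508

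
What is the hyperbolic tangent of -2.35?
-0.982

tanh(-2.35) = (e^(-2.35) - e^(2.35))/(e^(-2.35) + e^(2.35)) = -0.982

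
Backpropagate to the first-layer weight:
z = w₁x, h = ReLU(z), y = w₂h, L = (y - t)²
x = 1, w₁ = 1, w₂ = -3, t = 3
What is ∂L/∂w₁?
∂L/∂w₁ = 36

Forward pass:
z = w₁x = 1×1 = 1
h = ReLU(1) = 1
y = w₂h = -3×1 = -3

Backward pass:
∂L/∂y = 2(y - t) = 2(-3 - 3) = -12
∂y/∂h = w₂ = -3
∂h/∂z = 1 (ReLU derivative)
∂z/∂w₁ = x = 1

∂L/∂w₁ = -12 × -3 × 1 × 1 = 36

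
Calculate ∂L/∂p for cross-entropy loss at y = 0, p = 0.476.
∂L/∂p = 1.908

∂L/∂p = -y/p + (1-y)/(1-p) = 0 + 1/0.524 = 1.908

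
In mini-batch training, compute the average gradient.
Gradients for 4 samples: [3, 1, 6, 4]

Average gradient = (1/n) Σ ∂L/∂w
Average gradient = 3.5

Average = (1/4)(3 + 1 + 6 + 4) = 14/4 = 3.5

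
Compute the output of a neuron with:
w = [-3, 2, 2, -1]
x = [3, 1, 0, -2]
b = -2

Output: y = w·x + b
y = -7

y = (-3)(3) + (2)(1) + (2)(0) + (-1)(-2) + -2 = -7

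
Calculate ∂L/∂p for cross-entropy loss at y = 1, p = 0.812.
∂L/∂p = -1.232

∂L/∂p = -y/p + (1-y)/(1-p) = -1/0.812 + 0 = -1.232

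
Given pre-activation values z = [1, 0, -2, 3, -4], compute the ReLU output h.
h = [1, 0, 0, 3, 0]

ReLU applied element-wise: max(0,1)=1, max(0,0)=0, max(0,-2)=0, max(0,3)=3, max(0,-4)=0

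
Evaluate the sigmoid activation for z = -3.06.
0.04479

sigmoid(-3.06) = 1/(1 + e^(3.06)) = 1/(1 + 21.33) = 0.04479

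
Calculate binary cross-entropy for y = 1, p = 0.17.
L = 1.772

L = -1·log(0.17) - 0·log(0.83) = -log(0.17) = 1.772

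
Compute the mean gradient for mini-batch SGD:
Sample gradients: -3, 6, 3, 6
Average gradient = 3

Average = (1/4)(-3 + 6 + 3 + 6) = 12/4 = 3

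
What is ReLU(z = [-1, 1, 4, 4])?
h = [0, 1, 4, 4]

ReLU applied element-wise: max(0,-1)=0, max(0,1)=1, max(0,4)=4, max(0,4)=4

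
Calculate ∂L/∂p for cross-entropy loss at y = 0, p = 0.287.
∂L/∂p = 1.403

∂L/∂p = -y/p + (1-y)/(1-p) = 0 + 1/0.713 = 1.403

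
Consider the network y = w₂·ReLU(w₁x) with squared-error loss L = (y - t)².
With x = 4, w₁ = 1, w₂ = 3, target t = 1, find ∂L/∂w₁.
∂L/∂w₁ = 264

Forward pass:
z = w₁x = 1×4 = 4
h = ReLU(4) = 4
y = w₂h = 3×4 = 12

Backward pass:
∂L/∂y = 2(y - t) = 2(12 - 1) = 22
∂y/∂h = w₂ = 3
∂h/∂z = 1 (ReLU derivative)
∂z/∂w₁ = x = 4

∂L/∂w₁ = 22 × 3 × 1 × 4 = 264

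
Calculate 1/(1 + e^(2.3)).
0.09112

sigmoid(-2.3) = 1/(1 + e^(2.3)) = 1/(1 + 9.974) = 0.09112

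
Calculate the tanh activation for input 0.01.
0.01

tanh(0.01) = (e^(0.01) - e^(-0.01))/(e^(0.01) + e^(-0.01)) = 0.01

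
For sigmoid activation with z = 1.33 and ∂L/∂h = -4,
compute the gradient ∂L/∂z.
∂L/∂z = -0.6616

σ(1.33) = 0.7908
σ'(1.33) = σ(1.33)(1 - σ(1.33)) = 0.7908 × 0.2092 = 0.1654
∂L/∂z = ∂L/∂h · σ'(z) = -4 × 0.1654 = -0.6616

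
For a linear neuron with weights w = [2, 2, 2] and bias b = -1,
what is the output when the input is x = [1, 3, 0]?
y = 7

y = (2)(1) + (2)(3) + (2)(0) + -1 = 7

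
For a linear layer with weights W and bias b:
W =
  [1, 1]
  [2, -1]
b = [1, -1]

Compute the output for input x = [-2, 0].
y = [-1, -5]

Wx = [1×-2 + 1×0, 2×-2 + -1×0]
   = [-2, -4]
y = Wx + b = [-2 + 1, -4 + -1] = [-1, -5]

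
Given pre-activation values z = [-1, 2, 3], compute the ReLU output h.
h = [0, 2, 3]

ReLU applied element-wise: max(0,-1)=0, max(0,2)=2, max(0,3)=3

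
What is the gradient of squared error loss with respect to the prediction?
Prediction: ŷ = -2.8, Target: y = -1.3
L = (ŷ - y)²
∂L/∂ŷ = -3.0

∂L/∂ŷ = 2(ŷ - y) = 2(-2.8 - -1.3) = 2(-1.5) = -3.0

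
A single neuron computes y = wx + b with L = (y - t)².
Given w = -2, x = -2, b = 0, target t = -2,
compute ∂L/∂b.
∂L/∂b = 12

y = wx + b = (-2)(-2) + 0 = 4
∂L/∂y = 2(y - t) = 2(4 - -2) = 12
∂y/∂b = 1
∂L/∂b = ∂L/∂y · ∂y/∂b = 12 × 1 = 12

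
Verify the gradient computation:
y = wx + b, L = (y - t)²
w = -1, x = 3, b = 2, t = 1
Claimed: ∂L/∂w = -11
Incorrect

y = (-1)(3) + 2 = -1
∂L/∂y = 2(y - t) = 2(-1 - 1) = -4
∂y/∂w = x = 3
∂L/∂w = -4 × 3 = -12

Claimed value: -11
Incorrect: The correct gradient is -12.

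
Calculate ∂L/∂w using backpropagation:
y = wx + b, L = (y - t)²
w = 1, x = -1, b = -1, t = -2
∂L/∂w = 0

y = wx + b = (1)(-1) + -1 = -2
∂L/∂y = 2(y - t) = 2(-2 - -2) = 0
∂y/∂w = x = -1
∂L/∂w = ∂L/∂y · ∂y/∂w = 0 × -1 = 0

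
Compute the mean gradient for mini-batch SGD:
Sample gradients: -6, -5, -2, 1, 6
Average gradient = -1.2

Average = (1/5)(-6 + -5 + -2 + 1 + 6) = -6/5 = -1.2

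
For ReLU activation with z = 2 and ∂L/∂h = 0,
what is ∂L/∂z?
∂L/∂z = 0

h = ReLU(2) = 2
Since z > 0: ∂h/∂z = 1
∂L/∂z = ∂L/∂h · ∂h/∂z = 0 × 1 = 0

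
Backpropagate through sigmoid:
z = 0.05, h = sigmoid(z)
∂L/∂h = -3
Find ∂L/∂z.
∂L/∂z = -0.7495

σ(0.05) = 0.5125
σ'(0.05) = σ(0.05)(1 - σ(0.05)) = 0.5125 × 0.4875 = 0.2498
∂L/∂z = ∂L/∂h · σ'(z) = -3 × 0.2498 = -0.7495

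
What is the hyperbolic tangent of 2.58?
0.9886

tanh(2.58) = (e^(2.58) - e^(-2.58))/(e^(2.58) + e^(-2.58)) = 0.9886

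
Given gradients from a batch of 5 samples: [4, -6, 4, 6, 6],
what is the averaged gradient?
Average gradient = 2.8

Average = (1/5)(4 + -6 + 4 + 6 + 6) = 14/5 = 2.8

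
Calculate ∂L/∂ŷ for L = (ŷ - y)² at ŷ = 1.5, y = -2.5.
∂L/∂ŷ = 8.0

∂L/∂ŷ = 2(ŷ - y) = 2(1.5 - -2.5) = 2(4.0) = 8.0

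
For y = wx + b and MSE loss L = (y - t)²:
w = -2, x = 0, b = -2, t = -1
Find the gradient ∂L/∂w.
∂L/∂w = 0

y = wx + b = (-2)(0) + -2 = -2
∂L/∂y = 2(y - t) = 2(-2 - -1) = -2
∂y/∂w = x = 0
∂L/∂w = ∂L/∂y · ∂y/∂w = -2 × 0 = 0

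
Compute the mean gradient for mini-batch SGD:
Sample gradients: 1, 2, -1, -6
Average gradient = -1

Average = (1/4)(1 + 2 + -1 + -6) = -4/4 = -1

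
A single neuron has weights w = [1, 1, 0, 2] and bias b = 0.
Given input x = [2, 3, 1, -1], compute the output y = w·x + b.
y = 3

y = (1)(2) + (1)(3) + (0)(1) + (2)(-1) + 0 = 3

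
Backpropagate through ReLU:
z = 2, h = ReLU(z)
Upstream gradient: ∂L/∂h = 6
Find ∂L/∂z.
∂L/∂z = 6

h = ReLU(2) = 2
Since z > 0: ∂h/∂z = 1
∂L/∂z = ∂L/∂h · ∂h/∂z = 6 × 1 = 6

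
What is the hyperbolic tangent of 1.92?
0.9579

tanh(1.92) = (e^(1.92) - e^(-1.92))/(e^(1.92) + e^(-1.92)) = 0.9579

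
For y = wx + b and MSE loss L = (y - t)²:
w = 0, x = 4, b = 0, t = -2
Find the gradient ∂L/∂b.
∂L/∂b = 4

y = wx + b = (0)(4) + 0 = 0
∂L/∂y = 2(y - t) = 2(0 - -2) = 4
∂y/∂b = 1
∂L/∂b = ∂L/∂y · ∂y/∂b = 4 × 1 = 4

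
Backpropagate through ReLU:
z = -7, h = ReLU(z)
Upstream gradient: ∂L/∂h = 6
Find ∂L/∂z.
∂L/∂z = 0

h = ReLU(-7) = 0
Since z < 0: ∂h/∂z = 0
∂L/∂z = ∂L/∂h · ∂h/∂z = 6 × 0 = 0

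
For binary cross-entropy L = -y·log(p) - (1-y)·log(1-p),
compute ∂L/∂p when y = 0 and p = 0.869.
∂L/∂p = 7.634

∂L/∂p = -y/p + (1-y)/(1-p) = 0 + 1/0.131 = 7.634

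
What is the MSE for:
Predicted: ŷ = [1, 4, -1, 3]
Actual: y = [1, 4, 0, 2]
MSE = 0.5

MSE = (1/4)((1-1)² + (4-4)² + (-1-0)² + (3-2)²) = (1/4)(0 + 0 + 1 + 1) = 0.5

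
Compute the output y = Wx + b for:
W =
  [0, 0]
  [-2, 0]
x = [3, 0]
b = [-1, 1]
y = [-1, -5]

Wx = [0×3 + 0×0, -2×3 + 0×0]
   = [0, -6]
y = Wx + b = [0 + -1, -6 + 1] = [-1, -5]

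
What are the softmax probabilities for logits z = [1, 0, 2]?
p = [0.2447, 0.09, 0.6652]

exp(z) = [2.718, 1, 7.389]
Sum = 11.11
p = [0.2447, 0.09, 0.6652]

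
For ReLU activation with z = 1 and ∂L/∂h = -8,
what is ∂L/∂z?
∂L/∂z = -8

h = ReLU(1) = 1
Since z > 0: ∂h/∂z = 1
∂L/∂z = ∂L/∂h · ∂h/∂z = -8 × 1 = -8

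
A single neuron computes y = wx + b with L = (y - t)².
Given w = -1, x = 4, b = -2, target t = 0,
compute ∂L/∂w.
∂L/∂w = -48

y = wx + b = (-1)(4) + -2 = -6
∂L/∂y = 2(y - t) = 2(-6 - 0) = -12
∂y/∂w = x = 4
∂L/∂w = ∂L/∂y · ∂y/∂w = -12 × 4 = -48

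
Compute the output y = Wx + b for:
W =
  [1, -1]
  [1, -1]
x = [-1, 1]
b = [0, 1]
y = [-2, -1]

Wx = [1×-1 + -1×1, 1×-1 + -1×1]
   = [-2, -2]
y = Wx + b = [-2 + 0, -2 + 1] = [-2, -1]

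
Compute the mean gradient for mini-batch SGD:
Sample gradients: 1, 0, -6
Average gradient = -1.667

Average = (1/3)(1 + 0 + -6) = -5/3 = -1.667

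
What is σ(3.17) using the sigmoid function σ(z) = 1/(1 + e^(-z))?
0.9597

sigmoid(3.17) = 1/(1 + e^(-3.17)) = 1/(1 + 0.042) = 0.9597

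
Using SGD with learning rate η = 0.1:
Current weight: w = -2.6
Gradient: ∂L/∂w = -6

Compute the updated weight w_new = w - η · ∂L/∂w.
w_new = -2

w_new = w - η·∂L/∂w = -2.6 - 0.1×(-6) = -2.6 - (-0.6) = -2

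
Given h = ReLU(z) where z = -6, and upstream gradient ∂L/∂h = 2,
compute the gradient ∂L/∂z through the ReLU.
∂L/∂z = 0

h = ReLU(-6) = 0
Since z < 0: ∂h/∂z = 0
∂L/∂z = ∂L/∂h · ∂h/∂z = 2 × 0 = 0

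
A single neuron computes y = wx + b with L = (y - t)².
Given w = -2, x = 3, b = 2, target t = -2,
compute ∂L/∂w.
∂L/∂w = -12

y = wx + b = (-2)(3) + 2 = -4
∂L/∂y = 2(y - t) = 2(-4 - -2) = -4
∂y/∂w = x = 3
∂L/∂w = ∂L/∂y · ∂y/∂w = -4 × 3 = -12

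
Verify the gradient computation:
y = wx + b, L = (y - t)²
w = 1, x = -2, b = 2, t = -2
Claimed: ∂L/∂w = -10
Incorrect

y = (1)(-2) + 2 = 0
∂L/∂y = 2(y - t) = 2(0 - -2) = 4
∂y/∂w = x = -2
∂L/∂w = 4 × -2 = -8

Claimed value: -10
Incorrect: The correct gradient is -8.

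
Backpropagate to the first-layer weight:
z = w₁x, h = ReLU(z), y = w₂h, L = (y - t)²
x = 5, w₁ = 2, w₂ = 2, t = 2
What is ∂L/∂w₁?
∂L/∂w₁ = 360

Forward pass:
z = w₁x = 2×5 = 10
h = ReLU(10) = 10
y = w₂h = 2×10 = 20

Backward pass:
∂L/∂y = 2(y - t) = 2(20 - 2) = 36
∂y/∂h = w₂ = 2
∂h/∂z = 1 (ReLU derivative)
∂z/∂w₁ = x = 5

∂L/∂w₁ = 36 × 2 × 1 × 5 = 360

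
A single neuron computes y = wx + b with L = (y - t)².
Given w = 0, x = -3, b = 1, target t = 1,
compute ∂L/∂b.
∂L/∂b = 0

y = wx + b = (0)(-3) + 1 = 1
∂L/∂y = 2(y - t) = 2(1 - 1) = 0
∂y/∂b = 1
∂L/∂b = ∂L/∂y · ∂y/∂b = 0 × 1 = 0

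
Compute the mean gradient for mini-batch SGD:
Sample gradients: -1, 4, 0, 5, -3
Average gradient = 1

Average = (1/5)(-1 + 4 + 0 + 5 + -3) = 5/5 = 1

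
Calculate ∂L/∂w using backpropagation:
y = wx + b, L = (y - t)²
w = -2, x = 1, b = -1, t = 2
∂L/∂w = -10

y = wx + b = (-2)(1) + -1 = -3
∂L/∂y = 2(y - t) = 2(-3 - 2) = -10
∂y/∂w = x = 1
∂L/∂w = ∂L/∂y · ∂y/∂w = -10 × 1 = -10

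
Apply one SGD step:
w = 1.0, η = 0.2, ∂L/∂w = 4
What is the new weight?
w_new = 0.2

w_new = w - η·∂L/∂w = 1.0 - 0.2×(4) = 1.0 - (0.8) = 0.2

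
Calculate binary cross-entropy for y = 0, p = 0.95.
L = 2.996

L = -0·log(0.95) - 1·log(0.05) = -log(0.05) = 2.996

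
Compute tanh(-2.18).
-0.9748

tanh(-2.18) = (e^(-2.18) - e^(2.18))/(e^(-2.18) + e^(2.18)) = -0.9748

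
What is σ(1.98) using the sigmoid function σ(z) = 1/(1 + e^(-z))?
0.8787

sigmoid(1.98) = 1/(1 + e^(-1.98)) = 1/(1 + 0.1381) = 0.8787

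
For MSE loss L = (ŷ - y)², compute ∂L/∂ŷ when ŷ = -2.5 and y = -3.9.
∂L/∂ŷ = 2.8

∂L/∂ŷ = 2(ŷ - y) = 2(-2.5 - -3.9) = 2(1.4) = 2.8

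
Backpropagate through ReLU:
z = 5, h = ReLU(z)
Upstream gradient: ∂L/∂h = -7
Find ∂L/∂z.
∂L/∂z = -7

h = ReLU(5) = 5
Since z > 0: ∂h/∂z = 1
∂L/∂z = ∂L/∂h · ∂h/∂z = -7 × 1 = -7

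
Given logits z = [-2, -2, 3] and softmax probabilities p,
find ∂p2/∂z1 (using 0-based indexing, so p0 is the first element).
∂p2/∂z1 = -0.00656

p = softmax(z) = [0.006648, 0.006648, 0.9867]
p2 = 0.9867, p1 = 0.006648

∂p2/∂z1 = -p2 × p1 = -0.9867 × 0.006648 = -0.00656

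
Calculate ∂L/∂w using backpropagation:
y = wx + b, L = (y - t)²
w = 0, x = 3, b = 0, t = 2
∂L/∂w = -12

y = wx + b = (0)(3) + 0 = 0
∂L/∂y = 2(y - t) = 2(0 - 2) = -4
∂y/∂w = x = 3
∂L/∂w = ∂L/∂y · ∂y/∂w = -4 × 3 = -12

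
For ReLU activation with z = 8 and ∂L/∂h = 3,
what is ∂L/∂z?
∂L/∂z = 3

h = ReLU(8) = 8
Since z > 0: ∂h/∂z = 1
∂L/∂z = ∂L/∂h · ∂h/∂z = 3 × 1 = 3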